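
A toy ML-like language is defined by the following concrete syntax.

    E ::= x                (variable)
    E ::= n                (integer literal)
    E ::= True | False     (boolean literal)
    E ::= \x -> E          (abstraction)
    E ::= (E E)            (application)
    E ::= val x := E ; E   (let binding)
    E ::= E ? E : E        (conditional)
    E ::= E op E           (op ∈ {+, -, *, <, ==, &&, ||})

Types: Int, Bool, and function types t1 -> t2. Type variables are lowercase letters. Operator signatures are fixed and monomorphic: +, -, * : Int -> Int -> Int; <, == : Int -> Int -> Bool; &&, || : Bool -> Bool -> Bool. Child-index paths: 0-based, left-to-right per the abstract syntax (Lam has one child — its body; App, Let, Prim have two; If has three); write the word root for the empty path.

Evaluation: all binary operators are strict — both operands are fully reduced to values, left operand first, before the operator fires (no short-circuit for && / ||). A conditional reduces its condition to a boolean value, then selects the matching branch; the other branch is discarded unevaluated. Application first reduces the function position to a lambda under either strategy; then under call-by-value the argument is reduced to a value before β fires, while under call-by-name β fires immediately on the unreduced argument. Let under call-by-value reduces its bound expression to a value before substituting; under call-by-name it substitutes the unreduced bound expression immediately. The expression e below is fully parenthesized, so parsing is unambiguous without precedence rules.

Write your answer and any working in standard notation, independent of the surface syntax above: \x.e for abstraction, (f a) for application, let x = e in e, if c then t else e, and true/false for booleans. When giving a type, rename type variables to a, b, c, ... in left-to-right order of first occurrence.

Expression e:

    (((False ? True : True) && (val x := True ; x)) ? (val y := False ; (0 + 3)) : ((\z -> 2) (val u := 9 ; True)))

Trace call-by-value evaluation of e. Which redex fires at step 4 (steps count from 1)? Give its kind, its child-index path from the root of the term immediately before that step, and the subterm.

Derivation:
step 0: (if ((if false then true else true) && (let x = true in x)) then (let y = false in (0 + 3)) else ((\z.2) (let u = 9 in true)))
step 1: [if@0.0] (if (true && (let x = true in x)) then (let y = false in (0 + 3)) else ((\z.2) (let u = 9 in true)))
step 2: [let@0.1] (if (true && true) then (let y = false in (0 + 3)) else ((\z.2) (let u = 9 in true)))
step 3: [delta@0] (if true then (let y = false in (0 + 3)) else ((\z.2) (let u = 9 in true)))
step 4: [if@root] (let y = false in (0 + 3))

Answer: if at root : (if true then (let y = false in (0 + 3)) else ((\z.2) (let u = 9 in true)))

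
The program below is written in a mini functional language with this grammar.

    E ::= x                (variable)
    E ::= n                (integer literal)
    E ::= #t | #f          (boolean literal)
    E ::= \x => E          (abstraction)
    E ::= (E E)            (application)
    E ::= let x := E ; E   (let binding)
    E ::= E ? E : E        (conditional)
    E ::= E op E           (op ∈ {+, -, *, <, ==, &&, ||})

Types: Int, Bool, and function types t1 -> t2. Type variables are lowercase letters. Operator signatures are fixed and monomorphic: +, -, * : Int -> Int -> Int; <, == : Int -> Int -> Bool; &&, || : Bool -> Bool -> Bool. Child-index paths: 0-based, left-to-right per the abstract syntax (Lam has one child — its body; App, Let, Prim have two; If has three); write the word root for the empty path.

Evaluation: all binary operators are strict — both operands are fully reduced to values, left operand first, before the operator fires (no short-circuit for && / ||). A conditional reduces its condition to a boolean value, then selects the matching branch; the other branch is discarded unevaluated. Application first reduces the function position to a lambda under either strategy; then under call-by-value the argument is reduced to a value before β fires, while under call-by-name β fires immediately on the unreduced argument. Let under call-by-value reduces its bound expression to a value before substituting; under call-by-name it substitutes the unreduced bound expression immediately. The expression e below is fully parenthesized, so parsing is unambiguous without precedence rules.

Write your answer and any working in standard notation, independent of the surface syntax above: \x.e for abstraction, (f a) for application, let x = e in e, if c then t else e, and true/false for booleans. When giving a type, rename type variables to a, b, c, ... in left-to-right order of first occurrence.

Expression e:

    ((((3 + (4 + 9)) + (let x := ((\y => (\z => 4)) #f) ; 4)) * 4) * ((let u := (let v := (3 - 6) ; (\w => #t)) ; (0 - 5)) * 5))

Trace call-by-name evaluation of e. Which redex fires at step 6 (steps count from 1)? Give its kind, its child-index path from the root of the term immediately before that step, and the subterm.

Answer: let at 1.0 : (let u = (let v = (3 - 6) in (\w.true)) in (0 - 5))

Trace:
step 0: ((((3 + (4 + 9)) + (let x = ((\y.(\z.4)) false) in 4)) * 4) * ((let u = (let v = (3 - 6) in (\w.true)) in (0 - 5)) * 5))
step 1: [delta@0.0.0.1] ((((3 + 13) + (let x = ((\y.(\z.4)) false) in 4)) * 4) * ((let u = (let v = (3 - 6) in (\w.true)) in (0 - 5)) * 5))
step 2: [delta@0.0.0] (((16 + (let x = ((\y.(\z.4)) false) in 4)) * 4) * ((let u = (let v = (3 - 6) in (\w.true)) in (0 - 5)) * 5))
step 3: [let@0.0.1] (((16 + 4) * 4) * ((let u = (let v = (3 - 6) in (\w.true)) in (0 - 5)) * 5))
step 4: [delta@0.0] ((20 * 4) * ((let u = (let v = (3 - 6) in (\w.true)) in (0 - 5)) * 5))
step 5: [delta@0] (80 * ((let u = (let v = (3 - 6) in (\w.true)) in (0 - 5)) * 5))
step 6: [let@1.0] (80 * ((0 - 5) * 5))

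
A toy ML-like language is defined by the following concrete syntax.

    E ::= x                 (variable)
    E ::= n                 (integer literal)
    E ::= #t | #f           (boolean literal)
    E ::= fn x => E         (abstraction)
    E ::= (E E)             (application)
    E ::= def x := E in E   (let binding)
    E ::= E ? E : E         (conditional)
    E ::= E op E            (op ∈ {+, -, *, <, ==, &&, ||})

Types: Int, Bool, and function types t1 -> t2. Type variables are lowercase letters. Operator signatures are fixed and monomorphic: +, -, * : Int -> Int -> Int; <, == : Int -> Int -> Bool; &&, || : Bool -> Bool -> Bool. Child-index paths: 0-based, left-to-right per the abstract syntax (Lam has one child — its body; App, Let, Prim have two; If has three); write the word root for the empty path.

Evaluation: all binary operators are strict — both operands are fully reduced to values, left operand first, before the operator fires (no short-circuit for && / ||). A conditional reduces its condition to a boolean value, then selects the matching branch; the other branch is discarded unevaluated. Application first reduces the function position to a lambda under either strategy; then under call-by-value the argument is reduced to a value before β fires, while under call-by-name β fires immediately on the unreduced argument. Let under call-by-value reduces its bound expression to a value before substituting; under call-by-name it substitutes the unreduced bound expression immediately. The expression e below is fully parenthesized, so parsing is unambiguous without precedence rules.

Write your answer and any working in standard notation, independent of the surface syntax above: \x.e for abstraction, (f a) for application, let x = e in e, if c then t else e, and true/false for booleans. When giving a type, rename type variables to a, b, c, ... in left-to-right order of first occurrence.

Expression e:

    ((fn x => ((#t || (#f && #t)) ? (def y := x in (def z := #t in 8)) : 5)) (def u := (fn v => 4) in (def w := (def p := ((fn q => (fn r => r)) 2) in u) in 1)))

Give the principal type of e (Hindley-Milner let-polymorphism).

Trace:
  unify Bool ~ Bool
  unify Bool ~ Bool
  unify Bool ~ Bool
  unify Bool ~ Bool
  unify Bool ~ Bool
x : a
let y : a
let z : Bool
  unify Int ~ Int
\x._ : a -> Int
\v._ : b -> Int
let u : forall. b -> Int
r : d
\r._ : d -> d
\q._ : c -> d -> d
  unify c -> d -> d ~ Int -> e
  unify c ~ Int
  unify d -> d ~ e
_ _ : d -> d
let p : forall. d -> d
u : f -> Int
let w : forall. f -> Int
  unify a -> Int ~ Int -> g
  unify a ~ Int
  unify Int ~ g
_ _ : Int

Answer: Int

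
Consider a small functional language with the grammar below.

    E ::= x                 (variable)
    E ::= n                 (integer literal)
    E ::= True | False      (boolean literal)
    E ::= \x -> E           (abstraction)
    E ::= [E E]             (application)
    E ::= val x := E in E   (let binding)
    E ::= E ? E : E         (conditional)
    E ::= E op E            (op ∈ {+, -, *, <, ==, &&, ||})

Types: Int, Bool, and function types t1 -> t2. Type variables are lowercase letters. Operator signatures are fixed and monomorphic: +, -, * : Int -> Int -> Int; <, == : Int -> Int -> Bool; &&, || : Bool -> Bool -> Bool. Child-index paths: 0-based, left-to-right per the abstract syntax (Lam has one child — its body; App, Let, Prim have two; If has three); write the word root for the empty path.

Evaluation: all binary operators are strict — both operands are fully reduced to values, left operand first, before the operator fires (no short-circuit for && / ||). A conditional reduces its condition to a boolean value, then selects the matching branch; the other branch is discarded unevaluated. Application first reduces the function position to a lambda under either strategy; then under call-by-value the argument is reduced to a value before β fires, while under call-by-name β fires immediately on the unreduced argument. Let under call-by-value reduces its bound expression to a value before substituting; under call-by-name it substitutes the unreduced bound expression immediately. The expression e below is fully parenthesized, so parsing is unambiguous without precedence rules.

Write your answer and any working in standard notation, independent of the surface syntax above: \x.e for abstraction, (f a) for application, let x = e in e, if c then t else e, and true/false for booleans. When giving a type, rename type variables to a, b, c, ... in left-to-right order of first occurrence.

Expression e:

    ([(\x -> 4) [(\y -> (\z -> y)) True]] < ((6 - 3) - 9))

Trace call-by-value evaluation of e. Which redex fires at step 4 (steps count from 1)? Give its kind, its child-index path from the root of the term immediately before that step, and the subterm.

Answer: delta at 1 : (3 - 9)

Trace:
step 0: (((\x.4) ((\y.(\z.y)) true)) < ((6 - 3) - 9))
step 1: [beta@0.1] (((\x.4) (\z.true)) < ((6 - 3) - 9))
step 2: [beta@0] (4 < ((6 - 3) - 9))
step 3: [delta@1.0] (4 < (3 - 9))
step 4: [delta@1] (4 < -6)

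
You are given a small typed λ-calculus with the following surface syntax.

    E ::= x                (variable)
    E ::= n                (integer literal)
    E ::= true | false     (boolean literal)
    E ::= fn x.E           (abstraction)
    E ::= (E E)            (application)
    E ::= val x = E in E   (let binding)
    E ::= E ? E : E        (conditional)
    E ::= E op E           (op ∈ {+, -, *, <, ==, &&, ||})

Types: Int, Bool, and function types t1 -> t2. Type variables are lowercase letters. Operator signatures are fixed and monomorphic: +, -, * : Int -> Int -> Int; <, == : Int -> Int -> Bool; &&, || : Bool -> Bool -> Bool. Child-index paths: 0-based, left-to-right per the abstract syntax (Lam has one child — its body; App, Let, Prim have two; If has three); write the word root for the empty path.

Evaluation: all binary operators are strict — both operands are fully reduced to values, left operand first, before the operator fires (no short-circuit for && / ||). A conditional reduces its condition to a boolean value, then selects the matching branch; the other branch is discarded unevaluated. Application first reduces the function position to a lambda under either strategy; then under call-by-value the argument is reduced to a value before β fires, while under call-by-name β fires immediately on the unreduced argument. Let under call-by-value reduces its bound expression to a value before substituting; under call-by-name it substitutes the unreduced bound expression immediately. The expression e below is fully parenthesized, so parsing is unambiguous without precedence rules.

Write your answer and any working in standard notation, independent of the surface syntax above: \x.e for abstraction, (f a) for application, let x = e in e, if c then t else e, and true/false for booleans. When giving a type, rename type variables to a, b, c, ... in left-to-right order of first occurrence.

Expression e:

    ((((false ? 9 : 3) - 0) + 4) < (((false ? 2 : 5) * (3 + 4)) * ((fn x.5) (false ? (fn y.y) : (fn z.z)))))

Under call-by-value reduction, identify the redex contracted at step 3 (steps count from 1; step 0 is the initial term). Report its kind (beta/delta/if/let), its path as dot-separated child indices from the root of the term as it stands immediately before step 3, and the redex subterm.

Answer: delta at 0 : (3 + 4)

Trace:
step 0: ((((if false then 9 else 3) - 0) + 4) < (((if false then 2 else 5) * (3 + 4)) * ((\x.5) (if false then (\y.y) else (\z.z)))))
step 1: [if@0.0.0] (((3 - 0) + 4) < (((if false then 2 else 5) * (3 + 4)) * ((\x.5) (if false then (\y.y) else (\z.z)))))
step 2: [delta@0.0] ((3 + 4) < (((if false then 2 else 5) * (3 + 4)) * ((\x.5) (if false then (\y.y) else (\z.z)))))
step 3: [delta@0] (7 < (((if false then 2 else 5) * (3 + 4)) * ((\x.5) (if false then (\y.y) else (\z.z)))))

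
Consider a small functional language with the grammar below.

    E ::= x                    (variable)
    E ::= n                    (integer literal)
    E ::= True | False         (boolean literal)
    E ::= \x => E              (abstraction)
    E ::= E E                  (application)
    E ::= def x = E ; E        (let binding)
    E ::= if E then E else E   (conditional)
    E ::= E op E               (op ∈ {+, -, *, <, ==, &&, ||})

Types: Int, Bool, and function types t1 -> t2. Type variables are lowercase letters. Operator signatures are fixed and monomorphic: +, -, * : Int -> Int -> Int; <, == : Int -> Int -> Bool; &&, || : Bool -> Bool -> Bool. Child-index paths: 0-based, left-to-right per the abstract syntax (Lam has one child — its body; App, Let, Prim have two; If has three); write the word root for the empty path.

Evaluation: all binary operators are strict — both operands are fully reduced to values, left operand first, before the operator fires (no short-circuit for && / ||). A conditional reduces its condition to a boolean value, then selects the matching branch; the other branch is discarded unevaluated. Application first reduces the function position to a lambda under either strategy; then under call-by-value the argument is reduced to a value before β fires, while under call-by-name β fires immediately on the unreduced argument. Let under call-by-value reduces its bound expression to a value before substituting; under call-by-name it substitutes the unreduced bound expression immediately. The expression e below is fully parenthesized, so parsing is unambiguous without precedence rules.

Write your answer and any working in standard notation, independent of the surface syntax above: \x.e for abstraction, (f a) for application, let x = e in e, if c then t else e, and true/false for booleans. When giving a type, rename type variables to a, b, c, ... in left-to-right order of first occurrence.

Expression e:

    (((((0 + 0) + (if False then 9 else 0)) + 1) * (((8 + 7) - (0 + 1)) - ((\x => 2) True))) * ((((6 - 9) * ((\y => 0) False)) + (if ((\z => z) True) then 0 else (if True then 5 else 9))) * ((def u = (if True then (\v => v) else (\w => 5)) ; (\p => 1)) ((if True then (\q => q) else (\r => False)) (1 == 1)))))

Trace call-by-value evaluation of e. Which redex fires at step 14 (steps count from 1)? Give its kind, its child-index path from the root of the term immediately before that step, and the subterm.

Working:
step 0: (((((0 + 0) + (if false then 9 else 0)) + 1) * (((8 + 7) - (0 + 1)) - ((\x.2) true))) * ((((6 - 9) * ((\y.0) false)) + (if ((\z.z) true) then 0 else (if true then 5 else 9))) * ((let u = (if true then (\v.v) else (\w.5)) in (\p.1)) ((if true then (\q.q) else (\r.false)) (1 == 1)))))
step 1: [delta@0.0.0.0] ((((0 + (if false then 9 else 0)) + 1) * (((8 + 7) - (0 + 1)) - ((\x.2) true))) * ((((6 - 9) * ((\y.0) false)) + (if ((\z.z) true) then 0 else (if true then 5 else 9))) * ((let u = (if true then (\v.v) else (\w.5)) in (\p.1)) ((if true then (\q.q) else (\r.false)) (1 == 1)))))
step 2: [if@0.0.0.1] ((((0 + 0) + 1) * (((8 + 7) - (0 + 1)) - ((\x.2) true))) * ((((6 - 9) * ((\y.0) false)) + (if ((\z.z) true) then 0 else (if true then 5 else 9))) * ((let u = (if true then (\v.v) else (\w.5)) in (\p.1)) ((if true then (\q.q) else (\r.false)) (1 == 1)))))
step 3: [delta@0.0.0] (((0 + 1) * (((8 + 7) - (0 + 1)) - ((\x.2) true))) * ((((6 - 9) * ((\y.0) false)) + (if ((\z.z) true) then 0 else (if true then 5 else 9))) * ((let u = (if true then (\v.v) else (\w.5)) in (\p.1)) ((if true then (\q.q) else (\r.false)) (1 == 1)))))
step 4: [delta@0.0] ((1 * (((8 + 7) - (0 + 1)) - ((\x.2) true))) * ((((6 - 9) * ((\y.0) false)) + (if ((\z.z) true) then 0 else (if true then 5 else 9))) * ((let u = (if true then (\v.v) else (\w.5)) in (\p.1)) ((if true then (\q.q) else (\r.false)) (1 == 1)))))
step 5: [delta@0.1.0.0] ((1 * ((15 - (0 + 1)) - ((\x.2) true))) * ((((6 - 9) * ((\y.0) false)) + (if ((\z.z) true) then 0 else (if true then 5 else 9))) * ((let u = (if true then (\v.v) else (\w.5)) in (\p.1)) ((if true then (\q.q) else (\r.false)) (1 == 1)))))
step 6: [delta@0.1.0.1] ((1 * ((15 - 1) - ((\x.2) true))) * ((((6 - 9) * ((\y.0) false)) + (if ((\z.z) true) then 0 else (if true then 5 else 9))) * ((let u = (if true then (\v.v) else (\w.5)) in (\p.1)) ((if true then (\q.q) else (\r.false)) (1 == 1)))))
step 7: [delta@0.1.0] ((1 * (14 - ((\x.2) true))) * ((((6 - 9) * ((\y.0) false)) + (if ((\z.z) true) then 0 else (if true then 5 else 9))) * ((let u = (if true then (\v.v) else (\w.5)) in (\p.1)) ((if true then (\q.q) else (\r.false)) (1 == 1)))))
step 8: [beta@0.1.1] ((1 * (14 - 2)) * ((((6 - 9) * ((\y.0) false)) + (if ((\z.z) true) then 0 else (if true then 5 else 9))) * ((let u = (if true then (\v.v) else (\w.5)) in (\p.1)) ((if true then (\q.q) else (\r.false)) (1 == 1)))))
step 9: [delta@0.1] ((1 * 12) * ((((6 - 9) * ((\y.0) false)) + (if ((\z.z) true) then 0 else (if true then 5 else 9))) * ((let u = (if true then (\v.v) else (\w.5)) in (\p.1)) ((if true then (\q.q) else (\r.false)) (1 == 1)))))
step 10: [delta@0] (12 * ((((6 - 9) * ((\y.0) false)) + (if ((\z.z) true) then 0 else (if true then 5 else 9))) * ((let u = (if true then (\v.v) else (\w.5)) in (\p.1)) ((if true then (\q.q) else (\r.false)) (1 == 1)))))
step 11: [delta@1.0.0.0] (12 * (((-3 * ((\y.0) false)) + (if ((\z.z) true) then 0 else (if true then 5 else 9))) * ((let u = (if true then (\v.v) else (\w.5)) in (\p.1)) ((if true then (\q.q) else (\r.false)) (1 == 1)))))
step 12: [beta@1.0.0.1] (12 * (((-3 * 0) + (if ((\z.z) true) then 0 else (if true then 5 else 9))) * ((let u = (if true then (\v.v) else (\w.5)) in (\p.1)) ((if true then (\q.q) else (\r.false)) (1 == 1)))))
step 13: [delta@1.0.0] (12 * ((0 + (if ((\z.z) true) then 0 else (if true then 5 else 9))) * ((let u = (if true then (\v.v) else (\w.5)) in (\p.1)) ((if true then (\q.q) else (\r.false)) (1 == 1)))))
step 14: [beta@1.0.1.0] (12 * ((0 + (if true then 0 else (if true then 5 else 9))) * ((let u = (if true then (\v.v) else (\w.5)) in (\p.1)) ((if true then (\q.q) else (\r.false)) (1 == 1)))))

Answer: beta at 1.0.1.0 : ((\z.z) true)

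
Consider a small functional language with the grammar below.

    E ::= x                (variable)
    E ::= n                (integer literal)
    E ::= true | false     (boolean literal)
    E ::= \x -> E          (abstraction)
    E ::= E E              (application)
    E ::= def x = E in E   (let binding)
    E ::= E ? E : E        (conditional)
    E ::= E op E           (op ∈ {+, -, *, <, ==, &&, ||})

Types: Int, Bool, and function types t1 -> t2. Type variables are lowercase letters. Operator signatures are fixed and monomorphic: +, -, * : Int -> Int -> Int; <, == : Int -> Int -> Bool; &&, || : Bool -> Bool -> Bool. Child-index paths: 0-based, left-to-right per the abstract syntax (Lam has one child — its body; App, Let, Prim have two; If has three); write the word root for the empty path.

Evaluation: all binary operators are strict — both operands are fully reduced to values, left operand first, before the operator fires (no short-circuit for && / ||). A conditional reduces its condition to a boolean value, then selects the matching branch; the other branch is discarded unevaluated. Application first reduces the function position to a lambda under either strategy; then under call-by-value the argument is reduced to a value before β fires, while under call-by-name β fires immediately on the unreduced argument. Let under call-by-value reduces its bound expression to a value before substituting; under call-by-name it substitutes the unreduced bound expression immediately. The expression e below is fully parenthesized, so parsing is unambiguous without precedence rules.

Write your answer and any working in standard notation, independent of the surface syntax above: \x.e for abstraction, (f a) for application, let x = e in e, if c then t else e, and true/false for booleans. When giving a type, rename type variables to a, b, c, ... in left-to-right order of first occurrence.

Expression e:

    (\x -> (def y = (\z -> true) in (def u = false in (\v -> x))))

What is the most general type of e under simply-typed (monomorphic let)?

Answer: a -> b -> a

Trace:
\z._ : b -> Bool
let y : b -> Bool
let u : Bool
x : a
\v._ : c -> a
\x._ : a -> c -> a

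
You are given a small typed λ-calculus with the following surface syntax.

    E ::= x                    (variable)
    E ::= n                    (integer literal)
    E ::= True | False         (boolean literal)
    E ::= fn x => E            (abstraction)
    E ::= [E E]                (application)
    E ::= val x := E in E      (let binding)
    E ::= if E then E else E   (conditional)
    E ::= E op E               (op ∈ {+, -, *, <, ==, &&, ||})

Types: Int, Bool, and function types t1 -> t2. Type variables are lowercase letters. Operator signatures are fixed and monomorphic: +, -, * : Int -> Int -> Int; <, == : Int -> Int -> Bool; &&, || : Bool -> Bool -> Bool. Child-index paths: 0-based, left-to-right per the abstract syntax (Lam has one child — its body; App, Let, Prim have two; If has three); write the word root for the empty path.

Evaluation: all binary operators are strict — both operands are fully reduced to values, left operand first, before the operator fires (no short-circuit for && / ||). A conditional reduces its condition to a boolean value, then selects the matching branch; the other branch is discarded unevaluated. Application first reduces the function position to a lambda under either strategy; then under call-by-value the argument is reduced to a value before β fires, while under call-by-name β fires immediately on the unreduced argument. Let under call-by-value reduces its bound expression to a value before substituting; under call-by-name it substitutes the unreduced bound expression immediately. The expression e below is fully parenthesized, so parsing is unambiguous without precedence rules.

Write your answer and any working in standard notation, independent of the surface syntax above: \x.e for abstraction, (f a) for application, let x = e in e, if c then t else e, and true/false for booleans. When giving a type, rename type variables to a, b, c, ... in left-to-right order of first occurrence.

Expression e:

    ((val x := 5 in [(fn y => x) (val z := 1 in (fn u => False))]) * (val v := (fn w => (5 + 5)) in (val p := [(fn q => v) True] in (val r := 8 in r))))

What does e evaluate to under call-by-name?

Answer: 40

Trace:
step 0: ((let x = 5 in ((\y.x) (let z = 1 in (\u.false)))) * (let v = (\w.(5 + 5)) in (let p = ((\q.v) true) in (let r = 8 in r))))
step 1: [let@0] (((\y.5) (let z = 1 in (\u.false))) * (let v = (\w.(5 + 5)) in (let p = ((\q.v) true) in (let r = 8 in r))))
step 2: [beta@0] (5 * (let v = (\w.(5 + 5)) in (let p = ((\q.v) true) in (let r = 8 in r))))
step 3: [let@1] (5 * (let p = ((\q.(\w.(5 + 5))) true) in (let r = 8 in r)))
step 4: [let@1] (5 * (let r = 8 in r))
step 5: [let@1] (5 * 8)
step 6: [delta@root] 40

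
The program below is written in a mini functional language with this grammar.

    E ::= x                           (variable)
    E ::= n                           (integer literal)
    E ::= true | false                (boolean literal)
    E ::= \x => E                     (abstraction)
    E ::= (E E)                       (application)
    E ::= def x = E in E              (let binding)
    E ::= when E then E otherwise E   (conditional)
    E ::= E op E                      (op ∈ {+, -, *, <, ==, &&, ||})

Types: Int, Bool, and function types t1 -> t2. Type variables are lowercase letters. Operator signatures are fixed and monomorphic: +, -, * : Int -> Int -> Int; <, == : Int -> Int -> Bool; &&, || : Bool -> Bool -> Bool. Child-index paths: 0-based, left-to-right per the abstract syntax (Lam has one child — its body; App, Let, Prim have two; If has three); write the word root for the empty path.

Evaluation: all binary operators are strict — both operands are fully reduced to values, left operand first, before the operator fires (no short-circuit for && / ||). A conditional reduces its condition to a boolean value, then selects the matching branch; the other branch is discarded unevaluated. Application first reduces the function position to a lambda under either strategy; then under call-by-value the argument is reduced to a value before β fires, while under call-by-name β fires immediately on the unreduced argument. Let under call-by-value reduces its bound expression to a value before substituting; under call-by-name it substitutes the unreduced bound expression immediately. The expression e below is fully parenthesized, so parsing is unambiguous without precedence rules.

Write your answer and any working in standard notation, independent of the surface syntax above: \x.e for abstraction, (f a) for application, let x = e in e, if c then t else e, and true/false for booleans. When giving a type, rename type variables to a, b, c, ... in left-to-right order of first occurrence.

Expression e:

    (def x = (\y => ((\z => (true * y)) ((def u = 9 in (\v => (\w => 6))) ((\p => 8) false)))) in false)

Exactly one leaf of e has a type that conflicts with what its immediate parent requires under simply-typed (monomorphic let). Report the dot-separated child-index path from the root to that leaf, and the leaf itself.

Answer: 0.0.0.0.0 : true

Derivation:
  unify Bool ~ Int
  FAIL: mismatch Bool ~ Int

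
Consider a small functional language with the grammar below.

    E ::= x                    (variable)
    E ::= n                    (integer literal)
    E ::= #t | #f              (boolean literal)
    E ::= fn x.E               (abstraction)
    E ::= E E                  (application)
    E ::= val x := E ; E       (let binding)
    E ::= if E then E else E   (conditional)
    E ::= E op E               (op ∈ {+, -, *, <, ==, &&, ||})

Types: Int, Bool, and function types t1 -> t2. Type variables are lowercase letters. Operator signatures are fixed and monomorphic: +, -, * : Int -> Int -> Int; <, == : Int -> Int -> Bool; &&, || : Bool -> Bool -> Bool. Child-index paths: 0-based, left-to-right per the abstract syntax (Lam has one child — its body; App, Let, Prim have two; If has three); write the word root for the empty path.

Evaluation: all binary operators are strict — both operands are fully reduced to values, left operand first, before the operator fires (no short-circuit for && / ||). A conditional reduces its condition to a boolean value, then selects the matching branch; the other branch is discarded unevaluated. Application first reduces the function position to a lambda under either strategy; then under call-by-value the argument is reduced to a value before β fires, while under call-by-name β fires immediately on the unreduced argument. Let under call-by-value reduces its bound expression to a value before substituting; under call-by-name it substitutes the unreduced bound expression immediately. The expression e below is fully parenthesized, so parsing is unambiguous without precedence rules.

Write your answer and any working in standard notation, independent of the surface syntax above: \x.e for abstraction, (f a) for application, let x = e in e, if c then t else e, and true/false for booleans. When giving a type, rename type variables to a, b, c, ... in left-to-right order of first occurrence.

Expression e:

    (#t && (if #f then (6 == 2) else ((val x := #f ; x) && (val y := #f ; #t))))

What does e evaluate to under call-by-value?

Answer: false

Trace:
step 0: (true && (if false then (6 == 2) else ((let x = false in x) && (let y = false in true))))
step 1: [if@1] (true && ((let x = false in x) && (let y = false in true)))
step 2: [let@1.0] (true && (false && (let y = false in true)))
step 3: [let@1.1] (true && (false && true))
step 4: [delta@1] (true && false)
step 5: [delta@root] false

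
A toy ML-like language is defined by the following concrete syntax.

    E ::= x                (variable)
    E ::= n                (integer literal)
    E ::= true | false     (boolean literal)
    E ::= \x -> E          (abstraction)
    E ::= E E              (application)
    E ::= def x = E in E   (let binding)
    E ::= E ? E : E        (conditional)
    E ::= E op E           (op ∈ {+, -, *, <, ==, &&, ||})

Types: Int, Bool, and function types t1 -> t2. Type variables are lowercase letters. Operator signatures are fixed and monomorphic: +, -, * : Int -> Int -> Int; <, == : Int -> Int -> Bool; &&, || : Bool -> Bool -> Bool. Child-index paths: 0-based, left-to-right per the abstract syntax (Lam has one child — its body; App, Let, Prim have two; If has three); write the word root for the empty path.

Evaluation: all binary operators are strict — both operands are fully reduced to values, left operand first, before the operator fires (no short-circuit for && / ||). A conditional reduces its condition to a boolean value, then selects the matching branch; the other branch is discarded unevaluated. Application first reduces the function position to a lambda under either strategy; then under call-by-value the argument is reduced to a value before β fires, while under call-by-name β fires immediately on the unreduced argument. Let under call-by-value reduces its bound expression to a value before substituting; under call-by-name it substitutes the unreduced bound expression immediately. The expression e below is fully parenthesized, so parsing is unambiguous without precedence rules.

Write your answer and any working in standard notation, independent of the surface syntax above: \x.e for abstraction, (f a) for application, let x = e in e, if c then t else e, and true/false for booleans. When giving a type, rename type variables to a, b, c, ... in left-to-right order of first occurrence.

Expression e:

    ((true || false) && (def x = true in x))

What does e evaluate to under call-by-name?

Derivation:
step 0: ((true || false) && (let x = true in x))
step 1: [delta@0] (true && (let x = true in x))
step 2: [let@1] (true && true)
step 3: [delta@root] true

Answer: true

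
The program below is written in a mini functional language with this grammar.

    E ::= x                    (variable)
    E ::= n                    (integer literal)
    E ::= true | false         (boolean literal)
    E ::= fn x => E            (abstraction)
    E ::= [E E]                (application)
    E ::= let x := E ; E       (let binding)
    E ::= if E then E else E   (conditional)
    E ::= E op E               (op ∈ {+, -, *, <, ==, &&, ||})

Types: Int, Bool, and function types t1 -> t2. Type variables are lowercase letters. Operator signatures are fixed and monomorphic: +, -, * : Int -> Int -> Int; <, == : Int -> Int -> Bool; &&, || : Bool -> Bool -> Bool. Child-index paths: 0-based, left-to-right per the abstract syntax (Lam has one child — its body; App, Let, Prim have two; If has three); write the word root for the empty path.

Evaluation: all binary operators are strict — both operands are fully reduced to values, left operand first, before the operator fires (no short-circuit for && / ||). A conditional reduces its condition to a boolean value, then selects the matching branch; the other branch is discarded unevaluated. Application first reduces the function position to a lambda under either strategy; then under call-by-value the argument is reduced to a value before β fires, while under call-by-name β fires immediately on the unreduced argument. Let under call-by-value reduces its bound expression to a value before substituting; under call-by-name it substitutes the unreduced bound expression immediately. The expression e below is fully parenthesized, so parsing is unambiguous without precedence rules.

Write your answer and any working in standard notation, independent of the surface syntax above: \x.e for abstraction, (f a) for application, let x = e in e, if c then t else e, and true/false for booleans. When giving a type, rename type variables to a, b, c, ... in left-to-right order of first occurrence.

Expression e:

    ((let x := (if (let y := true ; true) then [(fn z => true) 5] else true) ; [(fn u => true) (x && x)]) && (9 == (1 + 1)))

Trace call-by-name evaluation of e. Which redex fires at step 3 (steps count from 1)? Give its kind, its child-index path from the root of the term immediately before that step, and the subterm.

Answer: delta at 1.1 : (1 + 1)

Trace:
step 0: ((let x = (if (let y = true in true) then ((\z.true) 5) else true) in ((\u.true) (x && x))) && (9 == (1 + 1)))
step 1: [let@0] (((\u.true) ((if (let y = true in true) then ((\z.true) 5) else true) && (if (let y = true in true) then ((\z.true) 5) else true))) && (9 == (1 + 1)))
step 2: [beta@0] (true && (9 == (1 + 1)))
step 3: [delta@1.1] (true && (9 == 2))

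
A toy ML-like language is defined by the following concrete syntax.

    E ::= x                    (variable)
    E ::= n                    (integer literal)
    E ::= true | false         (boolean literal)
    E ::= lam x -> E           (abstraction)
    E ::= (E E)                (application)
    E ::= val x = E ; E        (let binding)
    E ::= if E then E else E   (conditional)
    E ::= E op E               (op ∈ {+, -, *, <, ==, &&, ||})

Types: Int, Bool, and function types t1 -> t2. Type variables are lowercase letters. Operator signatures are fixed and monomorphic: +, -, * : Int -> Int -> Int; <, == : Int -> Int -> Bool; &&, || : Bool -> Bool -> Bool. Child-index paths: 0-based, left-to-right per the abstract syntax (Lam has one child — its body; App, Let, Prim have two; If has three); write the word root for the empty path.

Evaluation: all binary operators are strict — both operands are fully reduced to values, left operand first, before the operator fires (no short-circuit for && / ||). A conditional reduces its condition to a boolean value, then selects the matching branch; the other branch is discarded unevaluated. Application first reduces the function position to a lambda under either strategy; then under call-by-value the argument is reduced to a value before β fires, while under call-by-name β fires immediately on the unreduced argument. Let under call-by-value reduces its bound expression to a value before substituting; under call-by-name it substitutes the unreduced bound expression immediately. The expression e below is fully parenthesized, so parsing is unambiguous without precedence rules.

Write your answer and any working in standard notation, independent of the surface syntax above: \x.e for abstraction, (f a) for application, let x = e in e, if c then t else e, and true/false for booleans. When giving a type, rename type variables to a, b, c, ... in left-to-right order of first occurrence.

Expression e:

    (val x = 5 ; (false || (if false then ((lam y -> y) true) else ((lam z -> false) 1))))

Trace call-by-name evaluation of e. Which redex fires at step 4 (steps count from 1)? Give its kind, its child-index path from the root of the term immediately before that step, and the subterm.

Derivation:
step 0: (let x = 5 in (false || (if false then ((\y.y) true) else ((\z.false) 1))))
step 1: [let@root] (false || (if false then ((\y.y) true) else ((\z.false) 1)))
step 2: [if@1] (false || ((\z.false) 1))
step 3: [beta@1] (false || false)
step 4: [delta@root] false

Answer: delta at root : (false || false)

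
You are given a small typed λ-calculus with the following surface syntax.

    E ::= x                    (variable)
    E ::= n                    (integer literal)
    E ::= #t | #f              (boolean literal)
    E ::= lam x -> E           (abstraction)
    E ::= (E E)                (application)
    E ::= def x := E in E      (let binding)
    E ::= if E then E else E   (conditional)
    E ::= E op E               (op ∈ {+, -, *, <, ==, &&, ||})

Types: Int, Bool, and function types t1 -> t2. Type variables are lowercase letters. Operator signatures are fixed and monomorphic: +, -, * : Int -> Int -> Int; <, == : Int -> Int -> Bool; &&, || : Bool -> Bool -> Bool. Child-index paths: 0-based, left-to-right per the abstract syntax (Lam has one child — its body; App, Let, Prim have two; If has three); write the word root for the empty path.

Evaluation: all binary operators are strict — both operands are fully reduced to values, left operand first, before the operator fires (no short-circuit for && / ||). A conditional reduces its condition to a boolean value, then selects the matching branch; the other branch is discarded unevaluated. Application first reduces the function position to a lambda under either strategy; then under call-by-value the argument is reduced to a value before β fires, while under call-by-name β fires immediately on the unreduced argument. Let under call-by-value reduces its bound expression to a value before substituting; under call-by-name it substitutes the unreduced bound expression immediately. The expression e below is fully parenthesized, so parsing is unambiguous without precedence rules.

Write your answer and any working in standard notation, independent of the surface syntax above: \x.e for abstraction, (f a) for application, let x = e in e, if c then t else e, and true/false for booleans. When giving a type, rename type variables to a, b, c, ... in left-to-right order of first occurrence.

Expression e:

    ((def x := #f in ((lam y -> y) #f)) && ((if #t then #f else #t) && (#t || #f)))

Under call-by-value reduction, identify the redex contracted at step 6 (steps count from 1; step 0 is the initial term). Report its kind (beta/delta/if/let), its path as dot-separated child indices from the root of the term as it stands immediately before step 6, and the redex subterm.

Answer: delta at root : (false && false)

Trace:
step 0: ((let x = false in ((\y.y) false)) && ((if true then false else true) && (true || false)))
step 1: [let@0] (((\y.y) false) && ((if true then false else true) && (true || false)))
step 2: [beta@0] (false && ((if true then false else true) && (true || false)))
step 3: [if@1.0] (false && (false && (true || false)))
step 4: [delta@1.1] (false && (false && true))
step 5: [delta@1] (false && false)
step 6: [delta@root] false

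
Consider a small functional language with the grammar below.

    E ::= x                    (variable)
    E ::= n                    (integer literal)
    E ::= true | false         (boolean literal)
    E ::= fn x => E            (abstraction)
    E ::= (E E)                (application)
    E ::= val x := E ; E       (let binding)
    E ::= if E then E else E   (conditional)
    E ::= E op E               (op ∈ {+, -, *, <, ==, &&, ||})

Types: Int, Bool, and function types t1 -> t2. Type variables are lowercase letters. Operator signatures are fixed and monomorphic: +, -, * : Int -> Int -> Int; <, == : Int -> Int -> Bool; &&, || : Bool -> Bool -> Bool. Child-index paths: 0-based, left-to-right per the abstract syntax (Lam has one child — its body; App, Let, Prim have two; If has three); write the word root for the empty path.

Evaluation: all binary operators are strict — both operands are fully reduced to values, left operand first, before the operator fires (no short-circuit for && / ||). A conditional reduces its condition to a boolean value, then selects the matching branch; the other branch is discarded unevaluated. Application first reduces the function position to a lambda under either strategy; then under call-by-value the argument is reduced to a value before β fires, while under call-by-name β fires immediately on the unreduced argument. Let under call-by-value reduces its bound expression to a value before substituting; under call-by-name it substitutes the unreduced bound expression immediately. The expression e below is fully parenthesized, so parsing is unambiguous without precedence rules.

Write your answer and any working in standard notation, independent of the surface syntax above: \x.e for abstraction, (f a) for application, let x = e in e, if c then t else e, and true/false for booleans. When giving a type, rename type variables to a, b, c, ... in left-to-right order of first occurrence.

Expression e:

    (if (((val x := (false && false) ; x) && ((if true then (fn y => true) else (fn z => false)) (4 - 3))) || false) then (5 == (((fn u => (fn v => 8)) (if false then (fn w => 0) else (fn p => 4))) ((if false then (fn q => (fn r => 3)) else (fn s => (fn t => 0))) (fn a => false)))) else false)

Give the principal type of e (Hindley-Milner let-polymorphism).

Derivation:
  unify Bool ~ Bool
  unify Bool ~ Bool
let x : Bool
x : Bool
  unify Bool ~ Bool
  unify Bool ~ Bool
\y._ : a -> Bool
\z._ : b -> Bool
  unify a -> Bool ~ b -> Bool
  unify a ~ b
  unify Bool ~ Bool
  unify Int ~ Int
  unify Int ~ Int
  unify b -> Bool ~ Int -> c
  unify b ~ Int
  unify Bool ~ c
_ _ : Bool
  unify Bool ~ Bool
  unify Bool ~ Bool
  unify Bool ~ Bool
  unify Bool ~ Bool
  unify Int ~ Int
\v._ : e -> Int
\u._ : d -> e -> Int
  unify Bool ~ Bool
\w._ : f -> Int
\p._ : g -> Int
  unify f -> Int ~ g -> Int
  unify f ~ g
  unify Int ~ Int
  unify d -> e -> Int ~ (g -> Int) -> h
  unify d ~ g -> Int
  unify e -> Int ~ h
_ _ : e -> Int
  unify Bool ~ Bool
\r._ : j -> Int
\q._ : i -> j -> Int
\t._ : l -> Int
\s._ : k -> l -> Int
  unify i -> j -> Int ~ k -> l -> Int
  unify i ~ k
  unify j -> Int ~ l -> Int
  unify j ~ l
  unify Int ~ Int
\a._ : m -> Bool
  unify k -> l -> Int ~ (m -> Bool) -> n
  unify k ~ m -> Bool
  unify l -> Int ~ n
_ _ : l -> Int
  unify e -> Int ~ (l -> Int) -> o
  unify e ~ l -> Int
  unify Int ~ o
_ _ : Int
  unify Int ~ Int
  unify Bool ~ Bool

Answer: Bool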